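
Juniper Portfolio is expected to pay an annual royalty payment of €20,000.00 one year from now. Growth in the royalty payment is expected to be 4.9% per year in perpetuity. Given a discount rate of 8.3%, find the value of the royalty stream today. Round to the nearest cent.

Growing perpetuity: P = D₁ / (r − g) = €20,000.0000 / (0.083 − 0.049) = €588,235.29

€588235.29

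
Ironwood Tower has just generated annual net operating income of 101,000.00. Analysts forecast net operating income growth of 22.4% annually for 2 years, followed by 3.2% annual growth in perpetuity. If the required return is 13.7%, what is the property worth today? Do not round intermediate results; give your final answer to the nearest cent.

1376188.77

D_1 = 123624.00000
D_2 = 151315.77600
Terminal value at year 2: TV = D_2×(1+g_2)/(r−g_2) = 156157.88083/0.105 = 1487217.91269
P_0 = D_1/(1+r)^1 + D_2/(1+r)^2 + TV/(1+r)^2
    = 108728.23219 + 117047.80668 + 1150412.72856 = 1376188.76743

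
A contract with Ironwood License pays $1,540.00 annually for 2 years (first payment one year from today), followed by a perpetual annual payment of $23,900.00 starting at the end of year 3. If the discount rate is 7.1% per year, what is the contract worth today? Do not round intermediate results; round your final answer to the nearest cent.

$296248.40

PV of 2-year annuity: $1,540.00 × [1 − (1+0.071)^−2] / 0.071 = 2780.49346
Perpetuity value at year 2: $23,900.00 / 0.071 = 336619.71831
PV of perpetuity: 336619.71831 / (1+0.071)^2 = 293467.90421
Total PV = 2780.49346 + 293467.90421 = 296248.39767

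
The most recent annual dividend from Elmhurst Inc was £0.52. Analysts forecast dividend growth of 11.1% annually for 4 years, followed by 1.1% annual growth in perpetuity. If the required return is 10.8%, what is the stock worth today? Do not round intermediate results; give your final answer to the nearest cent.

D_1 = 0.57772
D_2 = 0.64185
D_3 = 0.71309
D_4 = 0.79225
Terminal value at year 4: TV = D_4×(1+g_2)/(r−g_2) = 0.80096/0.097 = 8.25732
P_0 = D_1/(1+r)^1 + D_2/(1+r)^2 + D_3/(1+r)^3 + D_4/(1+r)^4 + TV/(1+r)^4
    = 0.52141 + 0.52282 + 0.52424 + 0.52565 + 5.47873 = 7.57285

£7.57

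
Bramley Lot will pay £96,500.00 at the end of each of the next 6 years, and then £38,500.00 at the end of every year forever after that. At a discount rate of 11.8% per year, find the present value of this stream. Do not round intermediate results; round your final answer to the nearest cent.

PV of 6-year annuity: £96,500.00 × [1 − (1+0.118)^−6] / 0.118 = 399008.36343
Perpetuity value at year 6: £38,500.00 / 0.118 = 326271.18644
PV of perpetuity: 326271.18644 / (1+0.118)^6 = 167081.32124
Total PV = 399008.36343 + 167081.32124 = 566089.68467

£566089.68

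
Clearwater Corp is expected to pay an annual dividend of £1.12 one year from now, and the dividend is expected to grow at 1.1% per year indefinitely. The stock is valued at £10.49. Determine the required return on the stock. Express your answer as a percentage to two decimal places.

P = D₁/(r − g) ⇒ r = D₁/P + g = £1.1200/£10.49 + 0.011 = 0.106768 + 0.011 = 0.117768

11.78%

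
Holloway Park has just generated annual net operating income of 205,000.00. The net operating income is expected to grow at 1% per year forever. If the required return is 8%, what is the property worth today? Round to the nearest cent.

2957857.14

D₁ = D₀ × (1 + g) = 205,000.00 × 1.01 = 207,050.0000
Growing perpetuity: P = D₁ / (r − g) = 207,050.0000 / (0.08 − 0.01) = 2,957,857.14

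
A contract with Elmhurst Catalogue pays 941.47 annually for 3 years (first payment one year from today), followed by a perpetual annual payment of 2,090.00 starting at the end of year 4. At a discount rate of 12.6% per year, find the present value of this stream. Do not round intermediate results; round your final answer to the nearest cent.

13856.92

PV of 3-year annuity: 941.47 × [1 − (1+0.126)^−3] / 0.126 = 2238.14019
Perpetuity value at year 3: 2,090.00 / 0.126 = 16587.30159
PV of perpetuity: 16587.30159 / (1+0.126)^3 = 11618.78110
Total PV = 2238.14019 + 11618.78110 = 13856.92128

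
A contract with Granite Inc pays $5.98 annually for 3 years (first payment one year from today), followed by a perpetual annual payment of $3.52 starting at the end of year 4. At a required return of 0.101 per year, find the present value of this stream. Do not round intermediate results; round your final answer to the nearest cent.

$40.96

PV of 3-year annuity: $5.98 × [1 − (1+0.101)^−3] / 0.101 = 14.84523
Perpetuity value at year 3: $3.52 / 0.101 = 34.85149
PV of perpetuity: 34.85149 / (1+0.101)^3 = 26.11315
Total PV = 14.84523 + 26.11315 = 40.95839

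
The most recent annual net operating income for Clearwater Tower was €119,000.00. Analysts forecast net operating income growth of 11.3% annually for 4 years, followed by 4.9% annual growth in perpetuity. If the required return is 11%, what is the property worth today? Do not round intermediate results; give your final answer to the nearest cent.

€2547847.96

D_1 = 132447.00000
D_2 = 147413.51100
D_3 = 164071.23774
D_4 = 182611.28761
Terminal value at year 4: TV = D_4×(1+g_2)/(r−g_2) = 191559.24070/0.061 = 3140315.42132
P_0 = D_1/(1+r)^1 + D_2/(1+r)^2 + D_3/(1+r)^3 + D_4/(1+r)^4 + TV/(1+r)^4
    = 119321.62162 + 119644.11249 + 119967.47496 + 120291.71138 + 2068623.03661 = 2547847.95706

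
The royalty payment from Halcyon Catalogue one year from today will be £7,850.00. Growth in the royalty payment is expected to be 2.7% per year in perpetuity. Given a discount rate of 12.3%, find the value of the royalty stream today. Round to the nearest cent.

£81770.83

Growing perpetuity: P = D₁ / (r − g) = £7,850.0000 / (0.123 − 0.027) = £81,770.83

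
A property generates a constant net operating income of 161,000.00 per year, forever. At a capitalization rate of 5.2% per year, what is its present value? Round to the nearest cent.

3096153.85

Level perpetuity: PV = C / r = 161,000.00 / 0.052 = 3,096,153.85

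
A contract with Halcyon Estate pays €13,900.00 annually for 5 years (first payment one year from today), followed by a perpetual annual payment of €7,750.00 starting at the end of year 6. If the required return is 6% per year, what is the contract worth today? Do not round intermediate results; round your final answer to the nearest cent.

€155072.70

PV of 5-year annuity: €13,900.00 × [1 − (1+0.06)^−5] / 0.06 = 58551.85662
Perpetuity value at year 5: €7,750.00 / 0.06 = 129166.66667
PV of perpetuity: 129166.66667 / (1+0.06)^5 = 96520.84733
Total PV = 58551.85662 + 96520.84733 = 155072.70395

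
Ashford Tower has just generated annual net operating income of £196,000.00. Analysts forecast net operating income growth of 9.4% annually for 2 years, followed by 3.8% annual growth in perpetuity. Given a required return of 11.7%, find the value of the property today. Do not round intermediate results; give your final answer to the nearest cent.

£2850303.73

D_1 = 214424.00000
D_2 = 234579.85600
Terminal value at year 2: TV = D_2×(1+g_2)/(r−g_2) = 243493.89053/0.079 = 3082201.14592
P_0 = D_1/(1+r)^1 + D_2/(1+r)^2 + TV/(1+r)^2
    = 191964.18979 + 188011.48043 + 2470328.05926 = 2850303.72947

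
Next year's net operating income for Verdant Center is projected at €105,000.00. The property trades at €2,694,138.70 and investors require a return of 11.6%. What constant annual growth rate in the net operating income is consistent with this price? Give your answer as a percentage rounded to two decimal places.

P = D₁/(r−g) ⇒ g = r − D₁/P = 0.116 − €105,000.00/€2,694,138.70 = 0.077027

7.70%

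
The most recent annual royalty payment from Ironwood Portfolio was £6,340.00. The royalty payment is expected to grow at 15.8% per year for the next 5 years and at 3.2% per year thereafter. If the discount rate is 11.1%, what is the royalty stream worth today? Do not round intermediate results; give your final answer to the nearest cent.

D_1 = 7341.72000
D_2 = 8501.71176
D_3 = 9844.98222
D_4 = 11400.48941
D_5 = 13201.76674
Terminal value at year 5: TV = D_5×(1+g_2)/(r−g_2) = 13624.22327/0.079 = 172458.52241
P_0 = D_1/(1+r)^1 + D_2/(1+r)^2 + D_3/(1+r)^3 + D_4/(1+r)^4 + D_5/(1+r)^5 + TV/(1+r)^5
    = 6608.20882 + 6887.76401 + 7179.14557 + 7482.85379 + 7799.41016 + 101885.96569 = 137843.34805

£137843.35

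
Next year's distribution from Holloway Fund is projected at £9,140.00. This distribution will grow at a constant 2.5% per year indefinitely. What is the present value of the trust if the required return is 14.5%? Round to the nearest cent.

Growing perpetuity: P = D₁ / (r − g) = £9,140.0000 / (0.145 − 0.025) = £76,166.67

£76166.67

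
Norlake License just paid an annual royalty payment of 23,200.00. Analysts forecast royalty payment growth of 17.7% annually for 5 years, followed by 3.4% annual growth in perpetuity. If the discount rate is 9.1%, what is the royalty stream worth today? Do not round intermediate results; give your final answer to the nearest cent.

761514.98

D_1 = 27306.40000
D_2 = 32139.63280
D_3 = 37828.34781
D_4 = 44523.96537
D_5 = 52404.70724
Terminal value at year 5: TV = D_5×(1+g_2)/(r−g_2) = 54186.46728/0.057 = 950639.77690
P_0 = D_1/(1+r)^1 + D_2/(1+r)^2 + D_3/(1+r)^3 + D_4/(1+r)^4 + D_5/(1+r)^5 + TV/(1+r)^5
    = 25028.78093 + 27001.71875 + 29130.17688 + 31426.41447 + 33903.65704 + 615024.23470 = 761514.98277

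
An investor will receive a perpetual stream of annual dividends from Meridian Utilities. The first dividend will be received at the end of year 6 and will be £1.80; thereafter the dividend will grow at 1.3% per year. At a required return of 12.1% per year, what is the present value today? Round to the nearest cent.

£9.42

Value at end of year 5: C₁ / (r − g) = £1.80 / (0.121 − 0.013) = £16.6667
Discount to today: PV = £16.6667 / (1 + 0.121)^5 = £16.6667 / 1.770223 = £9.42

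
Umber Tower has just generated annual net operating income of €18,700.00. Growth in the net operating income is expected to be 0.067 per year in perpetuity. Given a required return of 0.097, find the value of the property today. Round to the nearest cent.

€665096.67

D₁ = D₀ × (1 + g) = €18,700.00 × 1.067 = €19,952.9000
Growing perpetuity: P = D₁ / (r − g) = €19,952.9000 / (0.097 − 0.067) = €665,096.67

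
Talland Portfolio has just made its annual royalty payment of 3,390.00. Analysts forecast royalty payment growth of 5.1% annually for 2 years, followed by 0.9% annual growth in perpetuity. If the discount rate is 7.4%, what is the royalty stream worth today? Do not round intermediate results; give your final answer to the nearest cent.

D_1 = 3562.89000
D_2 = 3744.59739
Terminal value at year 2: TV = D_2×(1+g_2)/(r−g_2) = 3778.29877/0.065 = 58127.67333
P_0 = D_1/(1+r)^1 + D_2/(1+r)^2 + TV/(1+r)^2
    = 3317.40223 + 3246.35917 + 50393.48312 = 56957.24452

56957.24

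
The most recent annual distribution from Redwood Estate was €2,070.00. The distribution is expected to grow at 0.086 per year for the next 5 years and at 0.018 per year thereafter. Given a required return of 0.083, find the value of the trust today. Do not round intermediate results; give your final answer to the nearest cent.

D_1 = 2248.02000
D_2 = 2441.34972
D_3 = 2651.30580
D_4 = 2879.31809
D_5 = 3126.93945
Terminal value at year 5: TV = D_5×(1+g_2)/(r−g_2) = 3183.22436/0.065 = 48972.68247
P_0 = D_1/(1+r)^1 + D_2/(1+r)^2 + D_3/(1+r)^3 + D_4/(1+r)^4 + D_5/(1+r)^5 + TV/(1+r)^5
    = 2075.73407 + 2081.48403 + 2087.24991 + 2093.03177 + 2098.82964 + 32870.90112 = 43307.23054

€43307.23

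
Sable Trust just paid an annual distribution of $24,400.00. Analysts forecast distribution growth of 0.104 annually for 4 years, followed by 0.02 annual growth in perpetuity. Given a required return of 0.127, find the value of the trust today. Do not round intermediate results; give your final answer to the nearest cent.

$306904.91

D_1 = 26937.60000
D_2 = 29739.11040
D_3 = 32831.97788
D_4 = 36246.50358
Terminal value at year 4: TV = D_4×(1+g_2)/(r−g_2) = 36971.43365/0.107 = 345527.41732
P_0 = D_1/(1+r)^1 + D_2/(1+r)^2 + D_3/(1+r)^3 + D_4/(1+r)^4 + TV/(1+r)^4
    = 23902.04082 + 23414.24406 + 22936.40235 + 22468.31251 + 214183.91360 = 306904.91334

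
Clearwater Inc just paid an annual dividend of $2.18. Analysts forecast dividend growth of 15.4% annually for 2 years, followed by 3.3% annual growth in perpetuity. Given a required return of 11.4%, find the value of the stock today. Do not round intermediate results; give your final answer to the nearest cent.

$34.43

D_1 = 2.51572
D_2 = 2.90314
Terminal value at year 2: TV = D_2×(1+g_2)/(r−g_2) = 2.99894/0.081 = 37.02401
P_0 = D_1/(1+r)^1 + D_2/(1+r)^2 + TV/(1+r)^2
    = 2.25828 + 2.33936 + 29.83411 = 34.43175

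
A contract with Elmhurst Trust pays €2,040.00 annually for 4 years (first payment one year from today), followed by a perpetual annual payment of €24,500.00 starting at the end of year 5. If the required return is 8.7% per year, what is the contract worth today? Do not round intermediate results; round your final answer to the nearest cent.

PV of 4-year annuity: €2,040.00 × [1 − (1+0.087)^−4] / 0.087 = 6652.78355
Perpetuity value at year 4: €24,500.00 / 0.087 = 281609.19540
PV of perpetuity: 281609.19540 / (1+0.087)^4 = 201710.56943
Total PV = 6652.78355 + 201710.56943 = 208363.35298

€208363.35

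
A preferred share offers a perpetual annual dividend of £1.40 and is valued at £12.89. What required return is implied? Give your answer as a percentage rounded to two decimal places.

10.86%

P = C/r ⇒ r = C/P = £1.40/£12.89 = 0.108611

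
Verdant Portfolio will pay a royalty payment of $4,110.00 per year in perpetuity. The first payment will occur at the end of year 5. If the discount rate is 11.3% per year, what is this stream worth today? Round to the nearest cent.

Value at end of year 4: C / r = $4,110.00 / 0.113 = $36,371.6814
Discount to today: PV = $36,371.6814 / (1 + 0.113)^4 = $36,371.6814 / 1.534549 = $23,701.88

$23701.88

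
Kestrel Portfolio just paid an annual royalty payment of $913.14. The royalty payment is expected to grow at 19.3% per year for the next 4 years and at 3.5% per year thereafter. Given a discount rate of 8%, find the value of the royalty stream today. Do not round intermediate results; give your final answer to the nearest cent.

$35983.57

D_1 = 1089.37602
D_2 = 1299.62559
D_3 = 1550.45333
D_4 = 1849.69082
Terminal value at year 4: TV = D_4×(1+g_2)/(r−g_2) = 1914.43000/0.045 = 42542.88895
P_0 = D_1/(1+r)^1 + D_2/(1+r)^2 + D_3/(1+r)^3 + D_4/(1+r)^4 + TV/(1+r)^4
    = 1008.68150 + 1114.21947 + 1230.79984 + 1359.57797 + 31270.29340 = 35983.57219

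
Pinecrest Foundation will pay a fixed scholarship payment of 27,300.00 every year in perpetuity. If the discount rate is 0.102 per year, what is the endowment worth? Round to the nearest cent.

Level perpetuity: PV = C / r = 27,300.00 / 0.102 = 267,647.06

267647.06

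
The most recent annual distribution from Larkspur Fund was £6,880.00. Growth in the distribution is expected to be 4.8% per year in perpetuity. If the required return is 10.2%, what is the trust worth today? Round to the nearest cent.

D₁ = D₀ × (1 + g) = £6,880.00 × 1.048 = £7,210.2400
Growing perpetuity: P = D₁ / (r − g) = £7,210.2400 / (0.102 − 0.048) = £133,522.96

£133522.96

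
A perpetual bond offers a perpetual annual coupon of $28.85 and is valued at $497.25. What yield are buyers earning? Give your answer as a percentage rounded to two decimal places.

5.80%

P = C/r ⇒ r = C/P = $28.85/$497.25 = 0.058019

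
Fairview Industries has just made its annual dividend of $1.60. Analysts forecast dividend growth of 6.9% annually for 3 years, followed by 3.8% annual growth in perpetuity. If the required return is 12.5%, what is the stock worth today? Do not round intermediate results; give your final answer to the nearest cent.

D_1 = 1.71040
D_2 = 1.82842
D_3 = 1.95458
Terminal value at year 3: TV = D_3×(1+g_2)/(r−g_2) = 2.02885/0.087 = 23.32014
P_0 = D_1/(1+r)^1 + D_2/(1+r)^2 + D_3/(1+r)^3 + TV/(1+r)^3
    = 1.52036 + 1.44468 + 1.37276 + 16.37848 = 20.71628

$20.72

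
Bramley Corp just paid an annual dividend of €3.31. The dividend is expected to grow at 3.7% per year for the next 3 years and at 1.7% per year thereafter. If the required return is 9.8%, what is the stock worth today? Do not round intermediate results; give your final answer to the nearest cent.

D_1 = 3.43247
D_2 = 3.55947
D_3 = 3.69117
Terminal value at year 3: TV = D_3×(1+g_2)/(r−g_2) = 3.75392/0.081 = 46.34471
P_0 = D_1/(1+r)^1 + D_2/(1+r)^2 + D_3/(1+r)^3 + TV/(1+r)^3
    = 3.12611 + 2.95244 + 2.78841 + 35.01009 = 43.87705

€43.88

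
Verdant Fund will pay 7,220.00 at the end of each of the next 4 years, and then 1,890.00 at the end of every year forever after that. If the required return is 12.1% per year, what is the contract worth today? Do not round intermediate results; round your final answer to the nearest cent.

PV of 4-year annuity: 7,220.00 × [1 − (1+0.121)^−4] / 0.121 = 21883.55577
Perpetuity value at year 4: 1,890.00 / 0.121 = 15619.83471
PV of perpetuity: 15619.83471 / (1+0.121)^4 = 9891.31388
Total PV = 21883.55577 + 9891.31388 = 31774.86965

31774.87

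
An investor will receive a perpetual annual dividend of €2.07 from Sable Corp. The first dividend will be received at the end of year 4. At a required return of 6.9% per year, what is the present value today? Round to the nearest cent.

€24.56

Value at end of year 3: C / r = €2.07 / 0.069 = €30.0000
Discount to today: PV = €30.0000 / (1 + 0.069)^3 = €30.0000 / 1.221612 = €24.56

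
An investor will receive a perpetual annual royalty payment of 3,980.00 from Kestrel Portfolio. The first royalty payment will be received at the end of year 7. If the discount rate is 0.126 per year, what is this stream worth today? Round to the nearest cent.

Value at end of year 6: C / r = 3,980.00 / 0.126 = 31,587.3016
Discount to today: PV = 31,587.3016 / (1 + 0.126)^6 = 31,587.3016 / 2.038123 = 15,498.23

15498.23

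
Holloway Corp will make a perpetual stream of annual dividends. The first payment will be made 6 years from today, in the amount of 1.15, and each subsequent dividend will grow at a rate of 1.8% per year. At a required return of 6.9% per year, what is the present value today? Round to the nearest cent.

16.15

Value at end of year 5: C₁ / (r − g) = 1.15 / (0.069 − 0.018) = 22.5490
Discount to today: PV = 22.5490 / (1 + 0.069)^5 = 22.5490 / 1.396010 = 16.15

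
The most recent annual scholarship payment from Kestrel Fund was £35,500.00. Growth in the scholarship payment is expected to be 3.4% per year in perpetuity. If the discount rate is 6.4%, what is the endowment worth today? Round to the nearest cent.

D₁ = D₀ × (1 + g) = £35,500.00 × 1.034 = £36,707.0000
Growing perpetuity: P = D₁ / (r − g) = £36,707.0000 / (0.064 − 0.034) = £1,223,566.67

£1223566.67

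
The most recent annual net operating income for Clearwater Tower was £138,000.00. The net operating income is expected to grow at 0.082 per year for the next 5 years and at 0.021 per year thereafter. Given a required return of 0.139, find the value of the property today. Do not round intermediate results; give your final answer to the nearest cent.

D_1 = 149316.00000
D_2 = 161559.91200
D_3 = 174807.82478
D_4 = 189142.06642
D_5 = 204651.71586
Terminal value at year 5: TV = D_5×(1+g_2)/(r−g_2) = 208949.40190/0.118 = 1770757.64318
P_0 = D_1/(1+r)^1 + D_2/(1+r)^2 + D_3/(1+r)^3 + D_4/(1+r)^4 + D_5/(1+r)^5 + TV/(1+r)^5
    = 131093.94205 + 124533.49017 + 118301.34887 + 112381.08822 + 106757.10048 + 923720.33553 = 1516787.30532

£1516787.31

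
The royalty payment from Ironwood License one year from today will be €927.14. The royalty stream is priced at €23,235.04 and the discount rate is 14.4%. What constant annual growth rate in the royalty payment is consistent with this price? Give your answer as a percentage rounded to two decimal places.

10.41%

P = D₁/(r−g) ⇒ g = r − D₁/P = 0.144 − €927.14/€23,235.04 = 0.104097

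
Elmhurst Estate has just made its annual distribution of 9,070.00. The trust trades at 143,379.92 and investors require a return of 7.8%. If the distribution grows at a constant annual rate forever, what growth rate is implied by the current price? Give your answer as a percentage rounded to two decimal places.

1.39%

P = D₀(1+g)/(r−g) ⇒ P(r−g) = D₀(1+g) ⇒ g(P+D₀) = P·r − D₀
g = (P·r − D₀)/(P + D₀) = (143,379.92×0.078 − 9,070.00) / (143,379.92 + 9,070.00) = 0.013864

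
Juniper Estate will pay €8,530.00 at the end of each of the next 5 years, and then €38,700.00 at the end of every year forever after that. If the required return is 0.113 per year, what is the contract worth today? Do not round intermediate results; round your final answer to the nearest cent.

€231809.06

PV of 5-year annuity: €8,530.00 × [1 − (1+0.113)^−5] / 0.113 = 31289.52471
Perpetuity value at year 5: €38,700.00 / 0.113 = 342477.87611
PV of perpetuity: 342477.87611 / (1+0.113)^5 = 200519.54010
Total PV = 31289.52471 + 200519.54010 = 231809.06480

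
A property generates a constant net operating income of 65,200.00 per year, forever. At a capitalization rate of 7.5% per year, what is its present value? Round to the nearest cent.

869333.33

Level perpetuity: PV = C / r = 65,200.00 / 0.075 = 869,333.33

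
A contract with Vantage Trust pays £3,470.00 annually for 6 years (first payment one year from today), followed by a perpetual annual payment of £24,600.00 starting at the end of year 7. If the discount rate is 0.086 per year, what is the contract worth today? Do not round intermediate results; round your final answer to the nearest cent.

£190117.89

PV of 6-year annuity: £3,470.00 × [1 − (1+0.086)^−6] / 0.086 = 15753.54016
Perpetuity value at year 6: £24,600.00 / 0.086 = 286046.51163
PV of perpetuity: 286046.51163 / (1+0.086)^6 = 174364.35369
Total PV = 15753.54016 + 174364.35369 = 190117.89385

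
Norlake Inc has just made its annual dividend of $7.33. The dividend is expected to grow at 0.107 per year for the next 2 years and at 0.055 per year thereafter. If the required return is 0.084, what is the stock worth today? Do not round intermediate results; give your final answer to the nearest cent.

D_1 = 8.11431
D_2 = 8.98254
Terminal value at year 2: TV = D_2×(1+g_2)/(r−g_2) = 9.47658/0.029 = 326.77865
P_0 = D_1/(1+r)^1 + D_2/(1+r)^2 + TV/(1+r)^2
    = 7.48553 + 7.64435 + 278.09624 = 293.22612

$293.23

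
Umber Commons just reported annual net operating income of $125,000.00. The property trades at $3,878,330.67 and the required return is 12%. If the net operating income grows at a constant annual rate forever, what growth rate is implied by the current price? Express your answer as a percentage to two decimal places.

8.50%

P = D₀(1+g)/(r−g) ⇒ P(r−g) = D₀(1+g) ⇒ g(P+D₀) = P·r − D₀
g = (P·r − D₀)/(P + D₀) = ($3,878,330.67×0.12 − $125,000.00) / ($3,878,330.67 + $125,000.00) = 0.085029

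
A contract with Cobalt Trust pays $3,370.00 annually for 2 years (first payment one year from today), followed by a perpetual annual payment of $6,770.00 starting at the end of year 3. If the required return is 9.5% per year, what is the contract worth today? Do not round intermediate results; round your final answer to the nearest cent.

$65322.50

PV of 2-year annuity: $3,370.00 × [1 − (1+0.095)^−2] / 0.095 = 5888.24253
Perpetuity value at year 2: $6,770.00 / 0.095 = 71263.15789
PV of perpetuity: 71263.15789 / (1+0.095)^2 = 59434.25524
Total PV = 5888.24253 + 59434.25524 = 65322.49778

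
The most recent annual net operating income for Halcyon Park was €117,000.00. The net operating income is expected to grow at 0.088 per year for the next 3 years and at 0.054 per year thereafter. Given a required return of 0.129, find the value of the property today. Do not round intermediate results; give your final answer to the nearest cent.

D_1 = 127296.00000
D_2 = 138498.04800
D_3 = 150685.87622
Terminal value at year 3: TV = D_3×(1+g_2)/(r−g_2) = 158822.91354/0.075 = 2117638.84720
P_0 = D_1/(1+r)^1 + D_2/(1+r)^2 + D_3/(1+r)^3 + TV/(1+r)^3
    = 112751.10717 + 108656.51427 + 104710.61782 + 1471533.21579 = 1797651.45505

€1797651.46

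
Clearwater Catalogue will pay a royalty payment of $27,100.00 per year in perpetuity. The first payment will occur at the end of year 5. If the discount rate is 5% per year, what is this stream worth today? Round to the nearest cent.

$445904.74

Value at end of year 4: C / r = $27,100.00 / 0.05 = $542,000.0000
Discount to today: PV = $542,000.0000 / (1 + 0.05)^4 = $542,000.0000 / 1.215506 = $445,904.74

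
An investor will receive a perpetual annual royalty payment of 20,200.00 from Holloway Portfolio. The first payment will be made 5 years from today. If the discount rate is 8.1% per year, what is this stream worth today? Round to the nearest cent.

Value at end of year 4: C / r = 20,200.00 / 0.081 = 249,382.7160
Discount to today: PV = 249,382.7160 / (1 + 0.081)^4 = 249,382.7160 / 1.365535 = 182,626.41

182626.41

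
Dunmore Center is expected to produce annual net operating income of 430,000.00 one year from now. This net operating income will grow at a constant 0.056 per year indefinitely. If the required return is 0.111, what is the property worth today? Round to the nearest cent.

7818181.82

Growing perpetuity: P = D₁ / (r − g) = 430,000.0000 / (0.111 − 0.056) = 7,818,181.82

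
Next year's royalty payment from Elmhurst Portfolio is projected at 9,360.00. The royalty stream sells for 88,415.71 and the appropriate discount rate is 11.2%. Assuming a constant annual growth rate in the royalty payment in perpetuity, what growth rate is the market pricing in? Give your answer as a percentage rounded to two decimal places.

0.61%

P = D₁/(r−g) ⇒ g = r − D₁/P = 0.112 − 9,360.00/88,415.71 = 0.006136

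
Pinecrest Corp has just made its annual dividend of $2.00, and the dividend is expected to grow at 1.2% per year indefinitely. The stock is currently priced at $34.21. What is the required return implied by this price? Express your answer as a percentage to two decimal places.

D₁ = $2.00 × 1.012 = $2.0240
P = D₁/(r − g) ⇒ r = D₁/P + g = $2.0240/$34.21 + 0.012 = 0.059164 + 0.012 = 0.071164

7.12%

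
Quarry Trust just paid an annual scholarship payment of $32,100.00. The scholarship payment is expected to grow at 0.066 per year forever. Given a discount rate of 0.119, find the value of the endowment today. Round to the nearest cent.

D₁ = D₀ × (1 + g) = $32,100.00 × 1.066 = $34,218.6000
Growing perpetuity: P = D₁ / (r − g) = $34,218.6000 / (0.119 − 0.066) = $645,633.96

$645633.96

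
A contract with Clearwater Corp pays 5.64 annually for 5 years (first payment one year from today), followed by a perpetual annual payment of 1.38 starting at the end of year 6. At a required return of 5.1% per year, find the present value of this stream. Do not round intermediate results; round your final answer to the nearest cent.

PV of 5-year annuity: 5.64 × [1 − (1+0.051)^−5] / 0.051 = 24.35090
Perpetuity value at year 5: 1.38 / 0.051 = 27.05882
PV of perpetuity: 27.05882 / (1+0.051)^5 = 21.10063
Total PV = 24.35090 + 21.10063 = 45.45152

45.45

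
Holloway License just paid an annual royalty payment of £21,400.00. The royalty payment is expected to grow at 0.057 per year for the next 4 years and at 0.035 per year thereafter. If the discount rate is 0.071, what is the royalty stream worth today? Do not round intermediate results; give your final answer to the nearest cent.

D_1 = 22619.80000
D_2 = 23909.12860
D_3 = 25271.94893
D_4 = 26712.45002
Terminal value at year 4: TV = D_4×(1+g_2)/(r−g_2) = 27647.38577/0.036 = 767982.93805
P_0 = D_1/(1+r)^1 + D_2/(1+r)^2 + D_3/(1+r)^3 + D_4/(1+r)^4 + TV/(1+r)^4
    = 21120.26144 + 20844.17959 + 20571.70665 + 20302.79546 + 583705.36934 = 666544.31247

£666544.31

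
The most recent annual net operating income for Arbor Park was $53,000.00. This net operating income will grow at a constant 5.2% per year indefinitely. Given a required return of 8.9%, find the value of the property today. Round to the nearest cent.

D₁ = D₀ × (1 + g) = $53,000.00 × 1.052 = $55,756.0000
Growing perpetuity: P = D₁ / (r − g) = $55,756.0000 / (0.089 − 0.052) = $1,506,918.92

$1506918.92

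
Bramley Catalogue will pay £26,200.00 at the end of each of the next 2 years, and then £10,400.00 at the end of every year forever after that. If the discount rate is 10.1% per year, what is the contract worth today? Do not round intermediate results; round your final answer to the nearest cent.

PV of 2-year annuity: £26,200.00 × [1 − (1+0.101)^−2] / 0.101 = 45410.12588
Perpetuity value at year 2: £10,400.00 / 0.101 = 102970.29703
PV of perpetuity: 102970.29703 / (1+0.101)^2 = 84944.90355
Total PV = 45410.12588 + 84944.90355 = 130355.02943

£130355.03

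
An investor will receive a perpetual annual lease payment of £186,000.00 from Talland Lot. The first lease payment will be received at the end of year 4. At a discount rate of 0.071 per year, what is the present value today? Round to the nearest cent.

Value at end of year 3: C / r = £186,000.00 / 0.071 = £2,619,718.3099
Discount to today: PV = £2,619,718.3099 / (1 + 0.071)^3 = £2,619,718.3099 / 1.228481 = £2,132,485.97

£2132485.97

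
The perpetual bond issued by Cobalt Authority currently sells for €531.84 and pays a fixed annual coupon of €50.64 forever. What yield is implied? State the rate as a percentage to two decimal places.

9.52%

P = C/r ⇒ r = C/P = €50.64/€531.84 = 0.095217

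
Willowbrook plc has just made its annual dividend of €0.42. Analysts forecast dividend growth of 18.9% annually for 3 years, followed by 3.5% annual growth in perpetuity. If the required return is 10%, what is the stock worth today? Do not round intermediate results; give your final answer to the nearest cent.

D_1 = 0.49938
D_2 = 0.59376
D_3 = 0.70598
Terminal value at year 3: TV = D_3×(1+g_2)/(r−g_2) = 0.73069/0.065 = 11.24144
P_0 = D_1/(1+r)^1 + D_2/(1+r)^2 + D_3/(1+r)^3 + TV/(1+r)^3
    = 0.45398 + 0.49071 + 0.53042 + 8.44586 = 9.92097

€9.92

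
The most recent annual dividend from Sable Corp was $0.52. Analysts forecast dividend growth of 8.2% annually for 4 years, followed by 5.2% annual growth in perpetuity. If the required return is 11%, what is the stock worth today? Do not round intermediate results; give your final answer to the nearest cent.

$10.47

D_1 = 0.56264
D_2 = 0.60878
D_3 = 0.65870
D_4 = 0.71271
Terminal value at year 4: TV = D_4×(1+g_2)/(r−g_2) = 0.74977/0.058 = 12.92707
P_0 = D_1/(1+r)^1 + D_2/(1+r)^2 + D_3/(1+r)^3 + D_4/(1+r)^4 + TV/(1+r)^4
    = 0.50688 + 0.49410 + 0.48163 + 0.46948 + 8.51546 = 10.46756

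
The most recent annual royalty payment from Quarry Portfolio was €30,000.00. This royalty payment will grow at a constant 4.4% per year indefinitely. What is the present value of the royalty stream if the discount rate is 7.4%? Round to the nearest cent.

D₁ = D₀ × (1 + g) = €30,000.00 × 1.044 = €31,320.0000
Growing perpetuity: P = D₁ / (r − g) = €31,320.0000 / (0.074 − 0.044) = €1,044,000.00

€1044000.00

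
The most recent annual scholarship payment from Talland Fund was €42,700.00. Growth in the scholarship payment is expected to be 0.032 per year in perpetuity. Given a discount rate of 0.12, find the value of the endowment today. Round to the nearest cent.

€500754.55

D₁ = D₀ × (1 + g) = €42,700.00 × 1.032 = €44,066.4000
Growing perpetuity: P = D₁ / (r − g) = €44,066.4000 / (0.12 − 0.032) = €500,754.55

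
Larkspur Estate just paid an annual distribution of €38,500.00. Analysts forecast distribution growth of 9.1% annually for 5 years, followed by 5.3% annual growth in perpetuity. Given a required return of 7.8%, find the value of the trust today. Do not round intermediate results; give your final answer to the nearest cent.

€1921362.76

D_1 = 42003.50000
D_2 = 45825.81850
D_3 = 49995.96798
D_4 = 54545.60107
D_5 = 59509.25077
Terminal value at year 5: TV = D_5×(1+g_2)/(r−g_2) = 62663.24106/0.025 = 2506529.64232
P_0 = D_1/(1+r)^1 + D_2/(1+r)^2 + D_3/(1+r)^3 + D_4/(1+r)^4 + D_5/(1+r)^5 + TV/(1+r)^5
    = 38964.28571 + 39434.17042 + 39909.72164 + 40391.00771 + 40878.09778 + 1721785.47867 = 1921362.76194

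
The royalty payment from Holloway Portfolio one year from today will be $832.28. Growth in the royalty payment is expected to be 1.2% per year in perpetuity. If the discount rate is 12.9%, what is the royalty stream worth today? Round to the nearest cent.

Growing perpetuity: P = D₁ / (r − g) = $832.2800 / (0.129 − 0.012) = $7,113.50

$7113.50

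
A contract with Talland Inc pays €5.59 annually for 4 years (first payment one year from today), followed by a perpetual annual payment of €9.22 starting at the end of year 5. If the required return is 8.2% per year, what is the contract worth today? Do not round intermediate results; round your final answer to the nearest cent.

€100.47

PV of 4-year annuity: €5.59 × [1 − (1+0.082)^−4] / 0.082 = 18.43266
Perpetuity value at year 4: €9.22 / 0.082 = 112.43902
PV of perpetuity: 112.43902 / (1+0.082)^4 = 82.03667
Total PV = 18.43266 + 82.03667 = 100.46933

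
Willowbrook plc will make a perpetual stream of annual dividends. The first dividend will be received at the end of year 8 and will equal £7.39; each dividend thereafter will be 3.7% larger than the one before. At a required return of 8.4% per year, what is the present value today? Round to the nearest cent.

£89.40

Value at end of year 7: C₁ / (r − g) = £7.39 / (0.084 − 0.037) = £157.2340
Discount to today: PV = £157.2340 / (1 + 0.084)^7 = £157.2340 / 1.758754 = £89.40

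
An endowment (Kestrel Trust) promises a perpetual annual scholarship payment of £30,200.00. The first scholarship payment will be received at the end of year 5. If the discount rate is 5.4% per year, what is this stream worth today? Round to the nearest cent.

Value at end of year 4: C / r = £30,200.00 / 0.054 = £559,259.2593
Discount to today: PV = £559,259.2593 / (1 + 0.054)^4 = £559,259.2593 / 1.234134 = £453,159.14

£453159.14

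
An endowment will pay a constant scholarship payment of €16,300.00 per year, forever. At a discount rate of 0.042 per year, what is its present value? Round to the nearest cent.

Level perpetuity: PV = C / r = €16,300.00 / 0.042 = €388,095.24

€388095.24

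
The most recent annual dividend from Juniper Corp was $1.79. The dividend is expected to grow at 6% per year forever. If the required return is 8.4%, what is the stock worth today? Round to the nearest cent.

D₁ = D₀ × (1 + g) = $1.79 × 1.06 = $1.8974
Growing perpetuity: P = D₁ / (r − g) = $1.8974 / (0.084 − 0.06) = $79.06

$79.06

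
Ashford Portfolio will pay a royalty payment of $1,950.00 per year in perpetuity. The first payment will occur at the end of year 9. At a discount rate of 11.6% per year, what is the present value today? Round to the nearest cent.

$6986.55

Value at end of year 8: C / r = $1,950.00 / 0.116 = $16,810.3448
Discount to today: PV = $16,810.3448 / (1 + 0.116)^8 = $16,810.3448 / 2.406099 = $6,986.55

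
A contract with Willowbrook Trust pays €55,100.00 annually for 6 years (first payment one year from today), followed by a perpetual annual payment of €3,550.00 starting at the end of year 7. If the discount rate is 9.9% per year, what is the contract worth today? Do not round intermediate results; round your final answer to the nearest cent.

PV of 6-year annuity: €55,100.00 × [1 − (1+0.099)^−6] / 0.099 = 240679.75023
Perpetuity value at year 6: €3,550.00 / 0.099 = 35858.58586
PV of perpetuity: 35858.58586 / (1+0.099)^6 = 20351.99578
Total PV = 240679.75023 + 20351.99578 = 261031.74601

€261031.75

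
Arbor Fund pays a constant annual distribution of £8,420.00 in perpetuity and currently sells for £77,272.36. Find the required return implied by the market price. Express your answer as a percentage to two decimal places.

10.90%

P = C/r ⇒ r = C/P = £8,420.00/£77,272.36 = 0.108965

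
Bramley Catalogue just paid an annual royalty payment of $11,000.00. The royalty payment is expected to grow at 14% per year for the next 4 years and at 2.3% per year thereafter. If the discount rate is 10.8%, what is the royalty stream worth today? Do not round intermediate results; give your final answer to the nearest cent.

$195627.56

D_1 = 12540.00000
D_2 = 14295.60000
D_3 = 16296.98400
D_4 = 18578.56176
Terminal value at year 4: TV = D_4×(1+g_2)/(r−g_2) = 19005.86868/0.085 = 223598.45506
P_0 = D_1/(1+r)^1 + D_2/(1+r)^2 + D_3/(1+r)^3 + D_4/(1+r)^4 + TV/(1+r)^4
    = 11317.68953 + 11644.55421 + 11980.85903 + 12326.87661 + 148357.58560 = 195627.56498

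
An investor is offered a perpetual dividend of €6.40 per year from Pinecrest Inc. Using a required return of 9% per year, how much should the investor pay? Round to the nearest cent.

€71.11

Level perpetuity: PV = C / r = €6.40 / 0.09 = €71.11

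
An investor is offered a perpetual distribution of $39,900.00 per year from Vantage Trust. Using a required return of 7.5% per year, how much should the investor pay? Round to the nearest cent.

$532000.00

Level perpetuity: PV = C / r = $39,900.00 / 0.075 = $532,000.00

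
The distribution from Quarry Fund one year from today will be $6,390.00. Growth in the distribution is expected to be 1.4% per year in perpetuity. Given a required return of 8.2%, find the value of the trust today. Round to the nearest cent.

$93970.59

Growing perpetuity: P = D₁ / (r − g) = $6,390.0000 / (0.082 − 0.014) = $93,970.59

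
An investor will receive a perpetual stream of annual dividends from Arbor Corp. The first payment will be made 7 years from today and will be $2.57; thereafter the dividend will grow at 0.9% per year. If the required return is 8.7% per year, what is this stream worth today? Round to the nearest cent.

$19.97

Value at end of year 6: C₁ / (r − g) = $2.57 / (0.087 − 0.009) = $32.9487
Discount to today: PV = $32.9487 / (1 + 0.087)^6 = $32.9487 / 1.649595 = $19.97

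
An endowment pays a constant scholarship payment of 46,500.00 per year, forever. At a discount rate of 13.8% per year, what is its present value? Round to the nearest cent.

Level perpetuity: PV = C / r = 46,500.00 / 0.138 = 336,956.52

336956.52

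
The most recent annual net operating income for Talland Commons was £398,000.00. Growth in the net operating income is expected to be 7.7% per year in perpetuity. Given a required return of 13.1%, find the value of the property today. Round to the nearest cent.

£7937888.89

D₁ = D₀ × (1 + g) = £398,000.00 × 1.077 = £428,646.0000
Growing perpetuity: P = D₁ / (r − g) = £428,646.0000 / (0.131 − 0.077) = £7,937,888.89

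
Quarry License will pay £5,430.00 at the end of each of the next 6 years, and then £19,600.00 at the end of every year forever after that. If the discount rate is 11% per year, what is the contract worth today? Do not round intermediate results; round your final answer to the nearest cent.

£118235.10

PV of 6-year annuity: £5,430.00 × [1 − (1+0.11)^−6] / 0.11 = 22971.82055
Perpetuity value at year 6: £19,600.00 / 0.11 = 178181.81818
PV of perpetuity: 178181.81818 / (1+0.11)^6 = 95263.27625
Total PV = 22971.82055 + 95263.27625 = 118235.09679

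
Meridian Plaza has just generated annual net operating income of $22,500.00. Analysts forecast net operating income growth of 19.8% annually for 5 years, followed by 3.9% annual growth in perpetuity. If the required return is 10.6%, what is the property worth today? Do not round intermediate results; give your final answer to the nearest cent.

$664162.17

D_1 = 26955.00000
D_2 = 32292.09000
D_3 = 38685.92382
D_4 = 46345.73674
D_5 = 55522.19261
Terminal value at year 5: TV = D_5×(1+g_2)/(r−g_2) = 57687.55812/0.067 = 861008.33018
P_0 = D_1/(1+r)^1 + D_2/(1+r)^2 + D_3/(1+r)^3 + D_4/(1+r)^4 + D_5/(1+r)^5 + TV/(1+r)^5
    = 24371.60940 + 26398.90422 + 28594.83477 + 30973.42862 + 33549.88019 + 520273.51511 = 664162.17230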